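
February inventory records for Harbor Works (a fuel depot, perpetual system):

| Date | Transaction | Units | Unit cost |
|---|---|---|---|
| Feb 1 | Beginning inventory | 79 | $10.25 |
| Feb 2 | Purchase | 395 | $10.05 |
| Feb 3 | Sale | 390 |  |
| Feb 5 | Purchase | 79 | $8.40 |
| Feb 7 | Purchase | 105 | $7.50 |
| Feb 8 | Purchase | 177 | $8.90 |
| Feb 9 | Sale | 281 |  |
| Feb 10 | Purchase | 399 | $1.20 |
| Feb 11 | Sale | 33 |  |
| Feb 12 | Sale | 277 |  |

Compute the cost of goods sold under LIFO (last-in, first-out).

COGS = $6,646.80

Feb 3, 390 sold [LIFO — newest first]: 390 @ $10.05 = $3,919.50
Feb 9, 281 sold [LIFO — newest first]: 177 @ $8.90 + 104 @ $7.50 = $2,355.30
Feb 11, 33 sold [LIFO — newest first]: 33 @ $1.20 = $39.60
Feb 12, 277 sold [LIFO — newest first]: 277 @ $1.20 = $332.40
Total COGS = $3,919.50 + $2,355.30 + $39.60 + $332.40 = $6,646.80
Ending inventory: 79 @ $10.25 + 5 @ $10.05 + 79 @ $8.40 + 1 @ $7.50 + 89 @ $1.20 = $1,637.90
Check: goods available $8,284.70 = COGS $6,646.80 + ending $1,637.90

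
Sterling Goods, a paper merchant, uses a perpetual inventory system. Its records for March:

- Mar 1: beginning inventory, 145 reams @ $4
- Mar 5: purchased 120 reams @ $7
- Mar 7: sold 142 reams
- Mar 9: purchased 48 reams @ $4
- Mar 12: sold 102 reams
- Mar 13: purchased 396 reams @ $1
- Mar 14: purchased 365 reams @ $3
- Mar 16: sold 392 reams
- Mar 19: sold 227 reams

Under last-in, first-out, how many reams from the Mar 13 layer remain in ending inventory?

142

Mar 7, 142 sold [LIFO — newest first]: 120 @ $7 + 22 @ $4 = $928
Mar 12, 102 sold [LIFO — newest first]: 48 @ $4 + 54 @ $4 = $408
Mar 16, 392 sold [LIFO — newest first]: 365 @ $3 + 27 @ $1 = $1,122
Mar 19, 227 sold [LIFO — newest first]: 227 @ $1 = $227
Total COGS = $928 + $408 + $1,122 + $227 = $2,685
Ending inventory: 69 @ $4 + 142 @ $1 = $418
Check: goods available $3,103 = COGS $2,685 + ending $418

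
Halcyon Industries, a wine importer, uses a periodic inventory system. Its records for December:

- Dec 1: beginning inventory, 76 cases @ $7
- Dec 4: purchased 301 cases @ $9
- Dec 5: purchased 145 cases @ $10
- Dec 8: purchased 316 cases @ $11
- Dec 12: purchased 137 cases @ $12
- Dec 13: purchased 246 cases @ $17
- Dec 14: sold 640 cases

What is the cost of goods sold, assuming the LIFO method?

Dec 14, 640 sold [LIFO — newest first]: 246 @ $17 + 137 @ $12 + 257 @ $11 = $8,653
Ending inventory: 76 @ $7 + 301 @ $9 + 145 @ $10 + 59 @ $11 = $5,340

COGS = $8,653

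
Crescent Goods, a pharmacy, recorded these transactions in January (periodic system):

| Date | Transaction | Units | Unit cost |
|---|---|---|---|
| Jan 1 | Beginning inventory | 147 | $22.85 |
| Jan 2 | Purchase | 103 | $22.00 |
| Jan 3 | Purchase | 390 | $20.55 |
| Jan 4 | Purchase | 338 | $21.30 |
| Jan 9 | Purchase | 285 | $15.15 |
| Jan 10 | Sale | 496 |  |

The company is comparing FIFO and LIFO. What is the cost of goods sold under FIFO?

FIFO COGS: 147 @ $22.85 + 103 @ $22.00 + 246 @ $20.55 = $10,680.25
LIFO COGS: 285 @ $15.15 + 211 @ $21.30 = $8,812.05

COGS = $10,680.25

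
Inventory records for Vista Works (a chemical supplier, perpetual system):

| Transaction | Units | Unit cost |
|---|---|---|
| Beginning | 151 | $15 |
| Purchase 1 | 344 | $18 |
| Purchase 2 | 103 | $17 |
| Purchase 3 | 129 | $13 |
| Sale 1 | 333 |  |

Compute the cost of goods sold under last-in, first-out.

Sale 1 (333) [LIFO — newest first]: 129 @ $13 + 103 @ $17 + 101 @ $18 = $5,246
Ending inventory: 151 @ $15 + 243 @ $18 = $6,639
Check: goods available $11,885 = COGS $5,246 + ending $6,639

COGS = $5,246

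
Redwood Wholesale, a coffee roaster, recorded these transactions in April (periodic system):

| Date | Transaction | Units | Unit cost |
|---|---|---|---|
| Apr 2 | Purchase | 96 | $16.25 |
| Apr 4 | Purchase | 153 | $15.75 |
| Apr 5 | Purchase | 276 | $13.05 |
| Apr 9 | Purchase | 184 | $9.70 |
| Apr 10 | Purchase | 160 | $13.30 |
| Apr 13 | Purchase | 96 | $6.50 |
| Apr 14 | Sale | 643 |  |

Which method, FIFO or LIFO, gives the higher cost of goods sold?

FIFO

FIFO COGS: 96 @ $16.25 + 153 @ $15.75 + 276 @ $13.05 + 118 @ $9.70 = $8,716.15
LIFO COGS: 96 @ $6.50 + 160 @ $13.30 + 184 @ $9.70 + 203 @ $13.05 = $7,185.95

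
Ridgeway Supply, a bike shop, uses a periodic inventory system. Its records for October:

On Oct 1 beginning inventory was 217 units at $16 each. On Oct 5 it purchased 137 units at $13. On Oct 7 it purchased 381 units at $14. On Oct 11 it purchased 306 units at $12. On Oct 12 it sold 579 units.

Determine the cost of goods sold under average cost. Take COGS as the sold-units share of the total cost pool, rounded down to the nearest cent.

COGS = $7,930.79

Oct 12, sell 579: 579/1041 × $14,259.00 → $7,930.79
Ending inventory (cost pool remaining) = $6,328.21
Check: goods available $14,259.00 = COGS $7,930.79 + ending $6,328.21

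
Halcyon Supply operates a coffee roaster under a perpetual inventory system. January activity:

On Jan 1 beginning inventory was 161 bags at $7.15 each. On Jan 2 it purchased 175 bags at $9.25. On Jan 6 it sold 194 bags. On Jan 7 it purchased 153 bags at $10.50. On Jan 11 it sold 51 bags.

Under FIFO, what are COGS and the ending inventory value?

Jan 6, 194 sold [FIFO — oldest first]: 161 @ $7.15 + 33 @ $9.25 = $1,456.40
Jan 11, 51 sold [FIFO — oldest first]: 51 @ $9.25 = $471.75
Total COGS = $1,456.40 + $471.75 = $1,928.15
Ending inventory: 91 @ $9.25 + 153 @ $10.50 = $2,448.25

COGS = $1,928.15; ending inventory = $2,448.25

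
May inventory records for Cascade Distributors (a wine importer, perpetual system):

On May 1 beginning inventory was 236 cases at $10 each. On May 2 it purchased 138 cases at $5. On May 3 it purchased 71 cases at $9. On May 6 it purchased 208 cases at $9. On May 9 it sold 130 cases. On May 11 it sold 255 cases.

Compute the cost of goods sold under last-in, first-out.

May 9, 130 sold [LIFO — newest first]: 130 @ $9 = $1,170
May 11, 255 sold [LIFO — newest first]: 78 @ $9 + 71 @ $9 + 106 @ $5 = $1,871
Total COGS = $1,170 + $1,871 = $3,041
Ending inventory: 236 @ $10 + 32 @ $5 = $2,520
Check: goods available $5,561 = COGS $3,041 + ending $2,520

COGS = $3,041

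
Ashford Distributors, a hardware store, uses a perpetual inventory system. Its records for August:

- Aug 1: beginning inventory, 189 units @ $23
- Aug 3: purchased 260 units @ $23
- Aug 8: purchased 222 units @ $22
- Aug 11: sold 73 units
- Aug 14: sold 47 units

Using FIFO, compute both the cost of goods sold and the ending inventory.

Aug 11, 73 sold [FIFO — oldest first]: 73 @ $23 = $1,679
Aug 14, 47 sold [FIFO — oldest first]: 47 @ $23 = $1,081
Total COGS = $1,679 + $1,081 = $2,760
Ending inventory: 69 @ $23 + 260 @ $23 + 222 @ $22 = $12,451

COGS = $2,760; ending inventory = $12,451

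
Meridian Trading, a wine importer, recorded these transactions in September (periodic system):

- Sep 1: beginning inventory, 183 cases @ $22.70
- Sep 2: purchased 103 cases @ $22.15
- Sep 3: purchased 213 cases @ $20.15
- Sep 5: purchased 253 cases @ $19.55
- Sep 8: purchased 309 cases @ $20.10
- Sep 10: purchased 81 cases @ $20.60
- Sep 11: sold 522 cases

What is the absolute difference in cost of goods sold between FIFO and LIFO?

$717.05

FIFO COGS: 183 @ $22.70 + 103 @ $22.15 + 213 @ $20.15 + 23 @ $19.55 = $11,177.15
LIFO COGS: 81 @ $20.60 + 309 @ $20.10 + 132 @ $19.55 = $10,460.10
Difference = |$11,177.15 − $10,460.10| = $717.05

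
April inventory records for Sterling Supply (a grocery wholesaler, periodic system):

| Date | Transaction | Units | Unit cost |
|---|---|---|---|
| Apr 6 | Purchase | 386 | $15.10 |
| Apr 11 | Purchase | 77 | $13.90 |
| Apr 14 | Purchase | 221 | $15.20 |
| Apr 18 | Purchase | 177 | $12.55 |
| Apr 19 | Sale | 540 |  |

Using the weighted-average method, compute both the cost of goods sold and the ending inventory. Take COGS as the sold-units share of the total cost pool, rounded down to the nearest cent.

COGS = $7,826.83; ending inventory = $4,652.62

Apr 19, sell 540: 540/861 × $12,479.45 → $7,826.83
Ending inventory (cost pool remaining) = $4,652.62
Check: goods available $12,479.45 = COGS $7,826.83 + ending $4,652.62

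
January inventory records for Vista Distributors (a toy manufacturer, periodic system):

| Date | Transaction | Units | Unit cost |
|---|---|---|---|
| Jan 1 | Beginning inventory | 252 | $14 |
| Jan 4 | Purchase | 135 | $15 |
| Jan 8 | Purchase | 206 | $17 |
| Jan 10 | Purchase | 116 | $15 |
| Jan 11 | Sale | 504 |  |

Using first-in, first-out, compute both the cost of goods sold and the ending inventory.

COGS = $7,542; ending inventory = $3,253

Jan 11, 504 sold [FIFO — oldest first]: 252 @ $14 + 135 @ $15 + 117 @ $17 = $7,542
Ending inventory: 89 @ $17 + 116 @ $15 = $3,253
Check: goods available $10,795 = COGS $7,542 + ending $3,253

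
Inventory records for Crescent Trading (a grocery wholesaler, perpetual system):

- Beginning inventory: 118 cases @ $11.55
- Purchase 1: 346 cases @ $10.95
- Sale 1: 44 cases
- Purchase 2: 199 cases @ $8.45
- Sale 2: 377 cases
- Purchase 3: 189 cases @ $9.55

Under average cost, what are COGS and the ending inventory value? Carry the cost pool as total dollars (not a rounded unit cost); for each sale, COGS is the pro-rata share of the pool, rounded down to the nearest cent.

After Beginning: 118 on hand, pool $1,362.90 (≈ $11.5500 each)
After Purchase 1: 464 on hand, pool $5,151.60 (≈ $11.1026 each)
Sale 1, sell 44: 44/464 × $5,151.60 → $488.51
After Purchase 2: 619 on hand, pool $6,344.64 (≈ $10.2498 each)
Sale 2, sell 377: 377/619 × $6,344.64 → $3,864.18
After Purchase 3: 431 on hand, pool $4,285.41 (≈ $9.9429 each)
Total COGS = $488.51 + $3,864.18 = $4,352.69
Ending inventory (cost pool remaining) = $4,285.41

COGS = $4,352.69; ending inventory = $4,285.41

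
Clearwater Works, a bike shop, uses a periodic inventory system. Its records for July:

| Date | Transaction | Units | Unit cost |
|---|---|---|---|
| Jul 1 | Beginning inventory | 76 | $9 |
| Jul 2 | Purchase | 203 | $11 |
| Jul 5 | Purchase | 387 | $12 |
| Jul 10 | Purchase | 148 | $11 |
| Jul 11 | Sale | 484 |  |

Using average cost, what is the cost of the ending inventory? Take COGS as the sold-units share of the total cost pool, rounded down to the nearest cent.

Jul 11, sell 484: 484/814 × $9,189.00 → $5,463.72
Ending inventory (cost pool remaining) = $3,725.28

Ending inventory = $3,725.28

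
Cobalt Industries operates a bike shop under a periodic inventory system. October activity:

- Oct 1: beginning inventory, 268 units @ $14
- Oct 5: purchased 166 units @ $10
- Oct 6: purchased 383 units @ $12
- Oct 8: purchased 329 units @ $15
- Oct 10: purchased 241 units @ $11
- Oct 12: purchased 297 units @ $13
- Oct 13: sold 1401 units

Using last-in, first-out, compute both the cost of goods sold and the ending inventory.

COGS = $17,553; ending inventory = $3,902

Oct 13, 1401 sold [LIFO — newest first]: 297 @ $13 + 241 @ $11 + 329 @ $15 + 383 @ $12 + 151 @ $10 = $17,553
Ending inventory: 268 @ $14 + 15 @ $10 = $3,902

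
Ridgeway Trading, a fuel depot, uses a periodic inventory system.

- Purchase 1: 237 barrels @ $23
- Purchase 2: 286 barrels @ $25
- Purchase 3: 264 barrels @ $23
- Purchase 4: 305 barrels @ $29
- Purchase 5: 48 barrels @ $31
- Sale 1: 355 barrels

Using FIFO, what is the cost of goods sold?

Sale 1 (355) [FIFO — oldest first]: 237 @ $23 + 118 @ $25 = $8,401
Ending inventory: 168 @ $25 + 264 @ $23 + 305 @ $29 + 48 @ $31 = $20,605

COGS = $8,401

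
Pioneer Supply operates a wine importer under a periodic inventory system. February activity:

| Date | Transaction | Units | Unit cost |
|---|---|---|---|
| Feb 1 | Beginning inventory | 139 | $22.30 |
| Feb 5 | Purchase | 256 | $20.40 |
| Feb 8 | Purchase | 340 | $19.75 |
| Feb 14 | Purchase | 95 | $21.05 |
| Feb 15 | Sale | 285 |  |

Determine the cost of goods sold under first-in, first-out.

Feb 15, 285 sold [FIFO — oldest first]: 139 @ $22.30 + 146 @ $20.40 = $6,078.10
Ending inventory: 110 @ $20.40 + 340 @ $19.75 + 95 @ $21.05 = $10,958.75
Check: goods available $17,036.85 = COGS $6,078.10 + ending $10,958.75

COGS = $6,078.10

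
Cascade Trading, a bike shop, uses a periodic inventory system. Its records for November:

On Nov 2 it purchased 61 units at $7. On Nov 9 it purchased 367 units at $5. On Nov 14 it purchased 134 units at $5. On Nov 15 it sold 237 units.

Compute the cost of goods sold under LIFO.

COGS = $1,185

Nov 15, 237 sold [LIFO — newest first]: 134 @ $5 + 103 @ $5 = $1,185
Ending inventory: 61 @ $7 + 264 @ $5 = $1,747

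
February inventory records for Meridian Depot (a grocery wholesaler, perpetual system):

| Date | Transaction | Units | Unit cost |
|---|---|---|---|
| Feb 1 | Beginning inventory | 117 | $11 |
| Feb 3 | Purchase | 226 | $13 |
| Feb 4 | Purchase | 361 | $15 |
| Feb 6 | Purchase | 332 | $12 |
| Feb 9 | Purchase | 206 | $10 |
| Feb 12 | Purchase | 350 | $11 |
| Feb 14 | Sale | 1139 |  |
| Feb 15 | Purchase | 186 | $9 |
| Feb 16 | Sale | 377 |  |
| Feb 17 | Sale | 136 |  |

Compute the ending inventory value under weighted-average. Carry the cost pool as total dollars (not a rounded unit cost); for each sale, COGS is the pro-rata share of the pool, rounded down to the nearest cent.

After Feb 1: 117 on hand, pool $1,287.00 (≈ $11.0000 each)
After Feb 3: 343 on hand, pool $4,225.00 (≈ $12.3178 each)
After Feb 4: 704 on hand, pool $9,640.00 (≈ $13.6932 each)
After Feb 6: 1036 on hand, pool $13,624.00 (≈ $13.1506 each)
After Feb 9: 1242 on hand, pool $15,684.00 (≈ $12.6280 each)
After Feb 12: 1592 on hand, pool $19,534.00 (≈ $12.2701 each)
Feb 14, sell 1139: 1139/1592 × $19,534.00 → $13,975.64
After Feb 15: 639 on hand, pool $7,232.36 (≈ $11.3182 each)
Feb 16, sell 377: 377/639 × $7,232.36 → $4,266.97
Feb 17, sell 136: 136/262 × $2,965.39 → $1,539.28
Total COGS = $13,975.64 + $4,266.97 + $1,539.28 = $19,781.89
Ending inventory (cost pool remaining) = $1,426.11

Ending inventory = $1,426.11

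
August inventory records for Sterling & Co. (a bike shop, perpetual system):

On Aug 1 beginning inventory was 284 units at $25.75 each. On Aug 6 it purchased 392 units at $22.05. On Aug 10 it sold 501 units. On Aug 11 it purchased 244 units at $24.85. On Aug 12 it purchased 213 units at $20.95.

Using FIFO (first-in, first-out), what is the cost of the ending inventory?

Ending inventory = $14,384.50

Aug 10, 501 sold [FIFO — oldest first]: 284 @ $25.75 + 217 @ $22.05 = $12,097.85
Ending inventory: 175 @ $22.05 + 244 @ $24.85 + 213 @ $20.95 = $14,384.50
Check: goods available $26,482.35 = COGS $12,097.85 + ending $14,384.50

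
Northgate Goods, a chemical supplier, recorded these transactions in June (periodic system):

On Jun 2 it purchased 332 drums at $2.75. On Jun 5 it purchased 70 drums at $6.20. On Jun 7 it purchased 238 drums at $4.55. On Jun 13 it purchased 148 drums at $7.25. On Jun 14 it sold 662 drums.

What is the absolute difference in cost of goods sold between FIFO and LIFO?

FIFO COGS: 332 @ $2.75 + 70 @ $6.20 + 238 @ $4.55 + 22 @ $7.25 = $2,589.40
LIFO COGS: 148 @ $7.25 + 238 @ $4.55 + 70 @ $6.20 + 206 @ $2.75 = $3,156.40
Difference = |$2,589.40 − $3,156.40| = $567.00

$567.00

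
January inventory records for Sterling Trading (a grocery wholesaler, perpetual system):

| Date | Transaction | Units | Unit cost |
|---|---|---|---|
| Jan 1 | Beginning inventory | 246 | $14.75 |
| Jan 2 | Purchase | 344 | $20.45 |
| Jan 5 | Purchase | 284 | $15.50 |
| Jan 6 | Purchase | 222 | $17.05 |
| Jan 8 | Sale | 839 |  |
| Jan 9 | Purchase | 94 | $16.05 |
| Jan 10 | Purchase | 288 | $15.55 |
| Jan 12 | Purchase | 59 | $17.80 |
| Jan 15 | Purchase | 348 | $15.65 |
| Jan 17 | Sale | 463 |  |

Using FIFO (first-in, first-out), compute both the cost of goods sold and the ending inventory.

Jan 8, 839 sold [FIFO — oldest first]: 246 @ $14.75 + 344 @ $20.45 + 249 @ $15.50 = $14,522.80
Jan 17, 463 sold [FIFO — oldest first]: 35 @ $15.50 + 222 @ $17.05 + 94 @ $16.05 + 112 @ $15.55 = $7,577.90
Total COGS = $14,522.80 + $7,577.90 = $22,100.70
Ending inventory: 176 @ $15.55 + 59 @ $17.80 + 348 @ $15.65 = $9,233.20
Check: goods available $31,333.90 = COGS $22,100.70 + ending $9,233.20

COGS = $22,100.70; ending inventory = $9,233.20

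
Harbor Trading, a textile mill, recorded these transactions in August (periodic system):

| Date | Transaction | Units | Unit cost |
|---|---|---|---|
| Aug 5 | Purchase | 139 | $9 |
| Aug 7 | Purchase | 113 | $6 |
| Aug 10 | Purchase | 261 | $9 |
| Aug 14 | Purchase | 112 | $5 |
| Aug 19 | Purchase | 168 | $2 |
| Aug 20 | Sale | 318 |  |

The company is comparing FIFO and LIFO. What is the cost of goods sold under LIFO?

FIFO COGS: 139 @ $9 + 113 @ $6 + 66 @ $9 = $2,523
LIFO COGS: 168 @ $2 + 112 @ $5 + 38 @ $9 = $1,238

COGS = $1,238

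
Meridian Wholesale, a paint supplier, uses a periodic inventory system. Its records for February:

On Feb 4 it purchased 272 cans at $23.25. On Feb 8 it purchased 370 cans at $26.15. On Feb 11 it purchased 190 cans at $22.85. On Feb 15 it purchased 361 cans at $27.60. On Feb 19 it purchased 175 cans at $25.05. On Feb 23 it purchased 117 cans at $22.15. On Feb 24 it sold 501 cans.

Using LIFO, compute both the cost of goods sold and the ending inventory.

Feb 24, 501 sold [LIFO — newest first]: 117 @ $22.15 + 175 @ $25.05 + 209 @ $27.60 = $12,743.70
Ending inventory: 272 @ $23.25 + 370 @ $26.15 + 190 @ $22.85 + 152 @ $27.60 = $24,536.20

COGS = $12,743.70; ending inventory = $24,536.20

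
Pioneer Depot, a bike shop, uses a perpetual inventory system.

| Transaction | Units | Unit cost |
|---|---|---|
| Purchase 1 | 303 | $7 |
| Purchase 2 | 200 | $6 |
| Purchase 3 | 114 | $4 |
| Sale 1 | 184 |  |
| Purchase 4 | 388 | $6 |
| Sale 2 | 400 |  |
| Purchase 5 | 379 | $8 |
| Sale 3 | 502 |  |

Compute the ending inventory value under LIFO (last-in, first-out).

Ending inventory = $2,086

Sale 1 (184) [LIFO — newest first]: 114 @ $4 + 70 @ $6 = $876
Sale 2 (400) [LIFO — newest first]: 388 @ $6 + 12 @ $6 = $2,400
Sale 3 (502) [LIFO — newest first]: 379 @ $8 + 118 @ $6 + 5 @ $7 = $3,775
Total COGS = $876 + $2,400 + $3,775 = $7,051
Ending inventory: 298 @ $7 = $2,086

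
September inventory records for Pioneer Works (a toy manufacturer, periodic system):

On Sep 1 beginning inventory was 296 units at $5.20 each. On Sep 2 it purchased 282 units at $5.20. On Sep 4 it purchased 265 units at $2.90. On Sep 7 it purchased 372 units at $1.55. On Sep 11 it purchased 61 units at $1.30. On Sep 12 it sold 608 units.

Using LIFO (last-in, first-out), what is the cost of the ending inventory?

Sep 12, 608 sold [LIFO — newest first]: 61 @ $1.30 + 372 @ $1.55 + 175 @ $2.90 = $1,163.40
Ending inventory: 296 @ $5.20 + 282 @ $5.20 + 90 @ $2.90 = $3,266.60

Ending inventory = $3,266.60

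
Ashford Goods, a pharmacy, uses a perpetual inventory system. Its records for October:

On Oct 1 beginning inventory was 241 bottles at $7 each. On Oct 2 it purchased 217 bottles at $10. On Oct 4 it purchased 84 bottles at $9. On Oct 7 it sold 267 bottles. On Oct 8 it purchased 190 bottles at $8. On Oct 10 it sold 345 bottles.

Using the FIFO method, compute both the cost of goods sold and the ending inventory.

Oct 7, 267 sold [FIFO — oldest first]: 241 @ $7 + 26 @ $10 = $1,947
Oct 10, 345 sold [FIFO — oldest first]: 191 @ $10 + 84 @ $9 + 70 @ $8 = $3,226
Total COGS = $1,947 + $3,226 = $5,173
Ending inventory: 120 @ $8 = $960

COGS = $5,173; ending inventory = $960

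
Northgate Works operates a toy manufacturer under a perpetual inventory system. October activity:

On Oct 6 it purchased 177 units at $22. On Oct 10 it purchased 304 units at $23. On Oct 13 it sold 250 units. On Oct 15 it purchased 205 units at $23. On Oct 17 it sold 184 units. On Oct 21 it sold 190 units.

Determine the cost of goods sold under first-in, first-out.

Oct 13, 250 sold [FIFO — oldest first]: 177 @ $22 + 73 @ $23 = $5,573
Oct 17, 184 sold [FIFO — oldest first]: 184 @ $23 = $4,232
Oct 21, 190 sold [FIFO — oldest first]: 47 @ $23 + 143 @ $23 = $4,370
Total COGS = $5,573 + $4,232 + $4,370 = $14,175
Ending inventory: 62 @ $23 = $1,426

COGS = $14,175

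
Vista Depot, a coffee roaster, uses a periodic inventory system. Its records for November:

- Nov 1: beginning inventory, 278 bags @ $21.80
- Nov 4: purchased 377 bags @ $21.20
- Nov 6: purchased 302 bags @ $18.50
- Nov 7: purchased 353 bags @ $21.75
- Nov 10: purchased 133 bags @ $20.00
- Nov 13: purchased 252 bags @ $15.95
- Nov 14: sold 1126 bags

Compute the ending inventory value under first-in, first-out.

Nov 14, 1126 sold [FIFO — oldest first]: 278 @ $21.80 + 377 @ $21.20 + 302 @ $18.50 + 169 @ $21.75 = $23,315.55
Ending inventory: 184 @ $21.75 + 133 @ $20.00 + 252 @ $15.95 = $10,681.40

Ending inventory = $10,681.40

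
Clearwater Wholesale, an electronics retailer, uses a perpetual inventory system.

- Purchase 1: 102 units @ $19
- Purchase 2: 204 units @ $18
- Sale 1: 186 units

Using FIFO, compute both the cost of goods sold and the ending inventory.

Sale 1 (186) [FIFO — oldest first]: 102 @ $19 + 84 @ $18 = $3,450
Ending inventory: 120 @ $18 = $2,160
Check: goods available $5,610 = COGS $3,450 + ending $2,160

COGS = $3,450; ending inventory = $2,160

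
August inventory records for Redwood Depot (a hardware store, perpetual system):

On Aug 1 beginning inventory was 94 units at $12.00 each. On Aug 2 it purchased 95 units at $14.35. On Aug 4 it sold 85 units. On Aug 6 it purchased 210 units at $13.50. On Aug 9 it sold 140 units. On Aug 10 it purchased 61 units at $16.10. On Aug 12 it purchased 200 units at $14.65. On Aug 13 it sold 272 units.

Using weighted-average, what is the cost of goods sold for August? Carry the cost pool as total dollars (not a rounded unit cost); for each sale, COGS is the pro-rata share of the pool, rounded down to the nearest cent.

After Aug 1: 94 on hand, pool $1,128.00 (≈ $12.0000 each)
After Aug 2: 189 on hand, pool $2,491.25 (≈ $13.1812 each)
Aug 4, sell 85: 85/189 × $2,491.25 → $1,120.40
After Aug 6: 314 on hand, pool $4,205.85 (≈ $13.3944 each)
Aug 9, sell 140: 140/314 × $4,205.85 → $1,875.21
After Aug 10: 235 on hand, pool $3,312.74 (≈ $14.0968 each)
After Aug 12: 435 on hand, pool $6,242.74 (≈ $14.3511 each)
Aug 13, sell 272: 272/435 × $6,242.74 → $3,903.50
Total COGS = $1,120.40 + $1,875.21 + $3,903.50 = $6,899.11
Ending inventory (cost pool remaining) = $2,339.24

COGS = $6,899.11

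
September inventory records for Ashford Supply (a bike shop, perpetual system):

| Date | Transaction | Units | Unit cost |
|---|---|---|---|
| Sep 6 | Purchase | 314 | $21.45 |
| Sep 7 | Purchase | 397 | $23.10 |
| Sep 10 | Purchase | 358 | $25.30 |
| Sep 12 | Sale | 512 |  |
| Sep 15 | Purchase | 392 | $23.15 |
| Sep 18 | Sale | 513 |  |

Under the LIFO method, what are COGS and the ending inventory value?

COGS = $24,484.70; ending inventory = $9,553.50

Sep 12, 512 sold [LIFO — newest first]: 358 @ $25.30 + 154 @ $23.10 = $12,614.80
Sep 18, 513 sold [LIFO — newest first]: 392 @ $23.15 + 121 @ $23.10 = $11,869.90
Total COGS = $12,614.80 + $11,869.90 = $24,484.70
Ending inventory: 314 @ $21.45 + 122 @ $23.10 = $9,553.50
Check: goods available $34,038.20 = COGS $24,484.70 + ending $9,553.50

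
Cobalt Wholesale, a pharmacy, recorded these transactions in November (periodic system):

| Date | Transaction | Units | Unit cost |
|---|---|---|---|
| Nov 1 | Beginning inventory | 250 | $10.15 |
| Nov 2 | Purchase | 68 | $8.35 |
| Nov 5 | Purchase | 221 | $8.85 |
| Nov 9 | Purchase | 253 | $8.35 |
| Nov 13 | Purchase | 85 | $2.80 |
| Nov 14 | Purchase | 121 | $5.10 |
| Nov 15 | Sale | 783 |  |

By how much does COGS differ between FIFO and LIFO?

FIFO COGS: 250 @ $10.15 + 68 @ $8.35 + 221 @ $8.85 + 244 @ $8.35 = $7,098.55
LIFO COGS: 121 @ $5.10 + 85 @ $2.80 + 253 @ $8.35 + 221 @ $8.85 + 68 @ $8.35 + 35 @ $10.15 = $5,846.55
Difference = |$7,098.55 − $5,846.55| = $1,252.00

$1,252.00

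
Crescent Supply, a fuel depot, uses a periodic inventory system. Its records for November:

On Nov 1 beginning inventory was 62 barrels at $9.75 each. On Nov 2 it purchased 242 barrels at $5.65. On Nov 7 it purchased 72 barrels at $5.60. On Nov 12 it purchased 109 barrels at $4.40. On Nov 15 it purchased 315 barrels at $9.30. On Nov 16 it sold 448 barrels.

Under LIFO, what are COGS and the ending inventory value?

COGS = $3,543.50; ending inventory = $2,240.60

Nov 16, 448 sold [LIFO — newest first]: 315 @ $9.30 + 109 @ $4.40 + 24 @ $5.60 = $3,543.50
Ending inventory: 62 @ $9.75 + 242 @ $5.65 + 48 @ $5.60 = $2,240.60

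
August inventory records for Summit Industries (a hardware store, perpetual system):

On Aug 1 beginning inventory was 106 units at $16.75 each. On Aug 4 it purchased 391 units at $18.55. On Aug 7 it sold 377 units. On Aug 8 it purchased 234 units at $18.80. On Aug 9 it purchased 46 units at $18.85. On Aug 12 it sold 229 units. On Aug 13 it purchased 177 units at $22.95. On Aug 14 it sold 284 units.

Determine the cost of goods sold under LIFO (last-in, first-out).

COGS = $17,285.00

Aug 7, 377 sold [LIFO — newest first]: 377 @ $18.55 = $6,993.35
Aug 12, 229 sold [LIFO — newest first]: 46 @ $18.85 + 183 @ $18.80 = $4,307.50
Aug 14, 284 sold [LIFO — newest first]: 177 @ $22.95 + 51 @ $18.80 + 14 @ $18.55 + 42 @ $16.75 = $5,984.15
Total COGS = $6,993.35 + $4,307.50 + $5,984.15 = $17,285.00
Ending inventory: 64 @ $16.75 = $1,072.00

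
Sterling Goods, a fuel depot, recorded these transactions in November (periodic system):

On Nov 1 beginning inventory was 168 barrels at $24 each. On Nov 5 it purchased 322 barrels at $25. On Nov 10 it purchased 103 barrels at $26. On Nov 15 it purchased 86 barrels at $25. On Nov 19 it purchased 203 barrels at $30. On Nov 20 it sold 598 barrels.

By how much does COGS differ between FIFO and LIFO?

$1,183

FIFO COGS: 168 @ $24 + 322 @ $25 + 103 @ $26 + 5 @ $25 = $14,885
LIFO COGS: 203 @ $30 + 86 @ $25 + 103 @ $26 + 206 @ $25 = $16,068
Difference = |$14,885 − $16,068| = $1,183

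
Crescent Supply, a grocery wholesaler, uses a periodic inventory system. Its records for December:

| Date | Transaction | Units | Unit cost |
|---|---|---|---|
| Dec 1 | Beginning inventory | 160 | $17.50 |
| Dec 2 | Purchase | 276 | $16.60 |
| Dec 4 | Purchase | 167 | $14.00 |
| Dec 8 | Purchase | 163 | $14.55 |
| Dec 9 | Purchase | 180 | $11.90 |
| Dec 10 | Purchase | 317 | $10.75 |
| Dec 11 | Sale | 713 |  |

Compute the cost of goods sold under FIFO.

Dec 11, 713 sold [FIFO — oldest first]: 160 @ $17.50 + 276 @ $16.60 + 167 @ $14.00 + 110 @ $14.55 = $11,320.10
Ending inventory: 53 @ $14.55 + 180 @ $11.90 + 317 @ $10.75 = $6,320.90

COGS = $11,320.10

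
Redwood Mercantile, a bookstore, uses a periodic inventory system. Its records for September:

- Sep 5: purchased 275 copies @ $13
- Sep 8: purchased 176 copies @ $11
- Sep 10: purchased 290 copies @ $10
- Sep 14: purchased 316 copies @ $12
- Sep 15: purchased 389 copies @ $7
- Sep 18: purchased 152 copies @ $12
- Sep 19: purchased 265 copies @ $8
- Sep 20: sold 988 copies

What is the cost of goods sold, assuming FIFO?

Sep 20, 988 sold [FIFO — oldest first]: 275 @ $13 + 176 @ $11 + 290 @ $10 + 247 @ $12 = $11,375
Ending inventory: 69 @ $12 + 389 @ $7 + 152 @ $12 + 265 @ $8 = $7,495

COGS = $11,375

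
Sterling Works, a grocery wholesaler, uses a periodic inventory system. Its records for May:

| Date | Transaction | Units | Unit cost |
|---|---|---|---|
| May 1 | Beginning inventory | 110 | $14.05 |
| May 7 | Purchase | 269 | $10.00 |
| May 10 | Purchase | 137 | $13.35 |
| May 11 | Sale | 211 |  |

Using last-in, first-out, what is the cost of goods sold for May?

COGS = $2,568.95

May 11, 211 sold [LIFO — newest first]: 137 @ $13.35 + 74 @ $10.00 = $2,568.95
Ending inventory: 110 @ $14.05 + 195 @ $10.00 = $3,495.50
Check: goods available $6,064.45 = COGS $2,568.95 + ending $3,495.50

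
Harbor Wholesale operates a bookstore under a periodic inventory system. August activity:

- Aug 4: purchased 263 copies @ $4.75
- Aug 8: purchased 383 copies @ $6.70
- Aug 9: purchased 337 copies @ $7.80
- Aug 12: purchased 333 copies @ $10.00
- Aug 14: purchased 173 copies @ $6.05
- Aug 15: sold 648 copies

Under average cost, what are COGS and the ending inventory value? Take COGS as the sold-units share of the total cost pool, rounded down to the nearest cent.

Aug 15, sell 648: 648/1489 × $10,820.60 → $4,709.03
Ending inventory (cost pool remaining) = $6,111.57

COGS = $4,709.03; ending inventory = $6,111.57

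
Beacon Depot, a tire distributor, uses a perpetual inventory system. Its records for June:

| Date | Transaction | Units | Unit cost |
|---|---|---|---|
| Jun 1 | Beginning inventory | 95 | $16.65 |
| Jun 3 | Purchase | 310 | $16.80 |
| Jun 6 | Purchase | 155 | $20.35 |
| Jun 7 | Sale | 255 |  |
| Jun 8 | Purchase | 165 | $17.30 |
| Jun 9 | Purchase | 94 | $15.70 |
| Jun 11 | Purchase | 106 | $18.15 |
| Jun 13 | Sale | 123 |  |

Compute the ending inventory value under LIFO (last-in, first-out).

Jun 7, 255 sold [LIFO — newest first]: 155 @ $20.35 + 100 @ $16.80 = $4,834.25
Jun 13, 123 sold [LIFO — newest first]: 106 @ $18.15 + 17 @ $15.70 = $2,190.80
Total COGS = $4,834.25 + $2,190.80 = $7,025.05
Ending inventory: 95 @ $16.65 + 210 @ $16.80 + 165 @ $17.30 + 77 @ $15.70 = $9,173.15

Ending inventory = $9,173.15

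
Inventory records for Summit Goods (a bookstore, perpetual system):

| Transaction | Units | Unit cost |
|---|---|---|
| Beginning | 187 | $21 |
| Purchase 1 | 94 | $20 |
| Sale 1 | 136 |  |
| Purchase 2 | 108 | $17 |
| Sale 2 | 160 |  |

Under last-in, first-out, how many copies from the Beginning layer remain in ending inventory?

Sale 1 (136) [LIFO — newest first]: 94 @ $20 + 42 @ $21 = $2,762
Sale 2 (160) [LIFO — newest first]: 108 @ $17 + 52 @ $21 = $2,928
Total COGS = $2,762 + $2,928 = $5,690
Ending inventory: 93 @ $21 = $1,953

93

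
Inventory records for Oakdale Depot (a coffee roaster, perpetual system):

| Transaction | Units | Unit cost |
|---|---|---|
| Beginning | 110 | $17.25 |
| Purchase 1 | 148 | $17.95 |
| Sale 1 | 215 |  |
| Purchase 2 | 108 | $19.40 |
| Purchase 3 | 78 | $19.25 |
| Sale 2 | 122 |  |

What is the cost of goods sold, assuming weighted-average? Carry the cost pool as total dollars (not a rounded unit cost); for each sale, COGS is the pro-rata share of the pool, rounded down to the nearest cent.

COGS = $6,115.59

After Beginning: 110 on hand, pool $1,897.50 (≈ $17.2500 each)
After Purchase 1: 258 on hand, pool $4,554.10 (≈ $17.6516 each)
Sale 1, sell 215: 215/258 × $4,554.10 → $3,795.08
After Purchase 2: 151 on hand, pool $2,854.22 (≈ $18.9021 each)
After Purchase 3: 229 on hand, pool $4,355.72 (≈ $19.0206 each)
Sale 2, sell 122: 122/229 × $4,355.72 → $2,320.51
Total COGS = $3,795.08 + $2,320.51 = $6,115.59
Ending inventory (cost pool remaining) = $2,035.21
Check: goods available $8,150.80 = COGS $6,115.59 + ending $2,035.21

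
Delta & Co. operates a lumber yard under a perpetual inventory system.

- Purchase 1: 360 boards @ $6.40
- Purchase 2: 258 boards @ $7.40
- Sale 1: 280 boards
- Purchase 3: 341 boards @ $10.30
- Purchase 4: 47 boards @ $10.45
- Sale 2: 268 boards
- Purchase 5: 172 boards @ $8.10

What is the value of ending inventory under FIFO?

Ending inventory = $5,914.65

Sale 1 (280) [FIFO — oldest first]: 280 @ $6.40 = $1,792.00
Sale 2 (268) [FIFO — oldest first]: 80 @ $6.40 + 188 @ $7.40 = $1,903.20
Total COGS = $1,792.00 + $1,903.20 = $3,695.20
Ending inventory: 70 @ $7.40 + 341 @ $10.30 + 47 @ $10.45 + 172 @ $8.10 = $5,914.65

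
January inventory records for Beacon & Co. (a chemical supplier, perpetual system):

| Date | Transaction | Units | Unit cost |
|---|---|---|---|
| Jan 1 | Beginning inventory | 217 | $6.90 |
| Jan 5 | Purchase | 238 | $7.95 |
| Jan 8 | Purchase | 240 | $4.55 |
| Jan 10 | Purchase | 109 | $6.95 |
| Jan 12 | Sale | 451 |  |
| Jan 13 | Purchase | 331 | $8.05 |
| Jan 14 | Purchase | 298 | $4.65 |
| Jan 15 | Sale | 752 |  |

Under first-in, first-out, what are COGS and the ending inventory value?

COGS = $8,219.70; ending inventory = $1,069.50

Jan 12, 451 sold [FIFO — oldest first]: 217 @ $6.90 + 234 @ $7.95 = $3,357.60
Jan 15, 752 sold [FIFO — oldest first]: 4 @ $7.95 + 240 @ $4.55 + 109 @ $6.95 + 331 @ $8.05 + 68 @ $4.65 = $4,862.10
Total COGS = $3,357.60 + $4,862.10 = $8,219.70
Ending inventory: 230 @ $4.65 = $1,069.50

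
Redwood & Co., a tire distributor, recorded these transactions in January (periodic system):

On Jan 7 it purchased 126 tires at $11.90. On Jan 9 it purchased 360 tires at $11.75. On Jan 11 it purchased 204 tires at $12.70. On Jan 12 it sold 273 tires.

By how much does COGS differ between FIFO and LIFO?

$174.90

FIFO COGS: 126 @ $11.90 + 147 @ $11.75 = $3,226.65
LIFO COGS: 204 @ $12.70 + 69 @ $11.75 = $3,401.55
Difference = |$3,226.65 − $3,401.55| = $174.90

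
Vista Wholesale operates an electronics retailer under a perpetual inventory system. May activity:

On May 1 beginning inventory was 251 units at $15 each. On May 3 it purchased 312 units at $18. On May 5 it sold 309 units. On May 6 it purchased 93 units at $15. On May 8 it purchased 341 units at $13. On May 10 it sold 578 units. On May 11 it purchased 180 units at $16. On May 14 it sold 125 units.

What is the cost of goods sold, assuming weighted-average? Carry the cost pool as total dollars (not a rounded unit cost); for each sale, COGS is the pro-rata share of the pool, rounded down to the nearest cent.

COGS = $15,535.20

After May 1: 251 on hand, pool $3,765.00 (≈ $15.0000 each)
After May 3: 563 on hand, pool $9,381.00 (≈ $16.6625 each)
May 5, sell 309: 309/563 × $9,381.00 → $5,148.71
After May 6: 347 on hand, pool $5,627.29 (≈ $16.2170 each)
After May 8: 688 on hand, pool $10,060.29 (≈ $14.6225 each)
May 10, sell 578: 578/688 × $10,060.29 → $8,451.81
After May 11: 290 on hand, pool $4,488.48 (≈ $15.4775 each)
May 14, sell 125: 125/290 × $4,488.48 → $1,934.68
Total COGS = $5,148.71 + $8,451.81 + $1,934.68 = $15,535.20
Ending inventory (cost pool remaining) = $2,553.80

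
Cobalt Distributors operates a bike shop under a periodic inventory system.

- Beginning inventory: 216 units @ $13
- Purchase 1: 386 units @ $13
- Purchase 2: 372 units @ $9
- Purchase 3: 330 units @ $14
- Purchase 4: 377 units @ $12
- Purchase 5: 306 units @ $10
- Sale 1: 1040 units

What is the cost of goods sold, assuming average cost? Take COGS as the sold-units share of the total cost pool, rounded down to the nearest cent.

Sale 1, sell 1040: 1040/1987 × $23,378.00 → $12,236.09
Ending inventory (cost pool remaining) = $11,141.91

COGS = $12,236.09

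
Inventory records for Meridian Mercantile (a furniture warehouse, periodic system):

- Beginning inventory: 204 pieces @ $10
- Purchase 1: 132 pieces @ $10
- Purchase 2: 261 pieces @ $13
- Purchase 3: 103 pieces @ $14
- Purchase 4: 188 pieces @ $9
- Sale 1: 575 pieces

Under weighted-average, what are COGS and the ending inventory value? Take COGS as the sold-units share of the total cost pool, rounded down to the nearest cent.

COGS = $6,402.05; ending inventory = $3,484.95

Sale 1, sell 575: 575/888 × $9,887.00 → $6,402.05
Ending inventory (cost pool remaining) = $3,484.95
Check: goods available $9,887.00 = COGS $6,402.05 + ending $3,484.95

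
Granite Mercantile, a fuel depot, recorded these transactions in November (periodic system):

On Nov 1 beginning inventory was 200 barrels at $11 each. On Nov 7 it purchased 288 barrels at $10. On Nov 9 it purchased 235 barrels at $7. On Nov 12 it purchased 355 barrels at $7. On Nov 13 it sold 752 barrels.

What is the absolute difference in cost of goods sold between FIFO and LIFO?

FIFO COGS: 200 @ $11 + 288 @ $10 + 235 @ $7 + 29 @ $7 = $6,928
LIFO COGS: 355 @ $7 + 235 @ $7 + 162 @ $10 = $5,750
Difference = |$6,928 − $5,750| = $1,178

$1,178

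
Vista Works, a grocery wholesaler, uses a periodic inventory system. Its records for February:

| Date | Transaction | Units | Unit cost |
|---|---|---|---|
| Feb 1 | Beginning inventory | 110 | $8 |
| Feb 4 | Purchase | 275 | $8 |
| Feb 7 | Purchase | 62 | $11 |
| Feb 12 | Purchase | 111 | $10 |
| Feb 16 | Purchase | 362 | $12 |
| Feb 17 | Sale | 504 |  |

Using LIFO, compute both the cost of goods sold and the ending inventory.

Feb 17, 504 sold [LIFO — newest first]: 362 @ $12 + 111 @ $10 + 31 @ $11 = $5,795
Ending inventory: 110 @ $8 + 275 @ $8 + 31 @ $11 = $3,421

COGS = $5,795; ending inventory = $3,421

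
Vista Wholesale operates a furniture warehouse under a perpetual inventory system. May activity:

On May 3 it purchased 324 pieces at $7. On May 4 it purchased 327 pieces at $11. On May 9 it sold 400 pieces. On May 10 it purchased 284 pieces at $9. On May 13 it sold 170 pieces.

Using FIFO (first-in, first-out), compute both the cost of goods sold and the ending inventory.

COGS = $4,974; ending inventory = $3,447

May 9, 400 sold [FIFO — oldest first]: 324 @ $7 + 76 @ $11 = $3,104
May 13, 170 sold [FIFO — oldest first]: 170 @ $11 = $1,870
Total COGS = $3,104 + $1,870 = $4,974
Ending inventory: 81 @ $11 + 284 @ $9 = $3,447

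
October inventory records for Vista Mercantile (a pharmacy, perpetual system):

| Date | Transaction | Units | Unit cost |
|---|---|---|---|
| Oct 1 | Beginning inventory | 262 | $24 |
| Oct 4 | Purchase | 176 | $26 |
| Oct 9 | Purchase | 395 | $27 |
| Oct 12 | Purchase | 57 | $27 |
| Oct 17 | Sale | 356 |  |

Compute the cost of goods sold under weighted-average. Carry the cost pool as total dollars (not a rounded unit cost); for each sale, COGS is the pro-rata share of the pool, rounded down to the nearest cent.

After Oct 1: 262 on hand, pool $6,288.00 (≈ $24.0000 each)
After Oct 4: 438 on hand, pool $10,864.00 (≈ $24.8037 each)
After Oct 9: 833 on hand, pool $21,529.00 (≈ $25.8451 each)
After Oct 12: 890 on hand, pool $23,068.00 (≈ $25.9191 each)
Oct 17, sell 356: 356/890 × $23,068.00 → $9,227.20
Ending inventory (cost pool remaining) = $13,840.80

COGS = $9,227.20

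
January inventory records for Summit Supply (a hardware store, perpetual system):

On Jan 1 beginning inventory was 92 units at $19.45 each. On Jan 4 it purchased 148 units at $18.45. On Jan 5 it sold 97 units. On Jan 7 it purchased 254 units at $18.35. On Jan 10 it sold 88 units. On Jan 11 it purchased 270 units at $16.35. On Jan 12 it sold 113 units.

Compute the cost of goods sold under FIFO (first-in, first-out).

COGS = $5,584.30

Jan 5, 97 sold [FIFO — oldest first]: 92 @ $19.45 + 5 @ $18.45 = $1,881.65
Jan 10, 88 sold [FIFO — oldest first]: 88 @ $18.45 = $1,623.60
Jan 12, 113 sold [FIFO — oldest first]: 55 @ $18.45 + 58 @ $18.35 = $2,079.05
Total COGS = $1,881.65 + $1,623.60 + $2,079.05 = $5,584.30
Ending inventory: 196 @ $18.35 + 270 @ $16.35 = $8,011.10
Check: goods available $13,595.40 = COGS $5,584.30 + ending $8,011.10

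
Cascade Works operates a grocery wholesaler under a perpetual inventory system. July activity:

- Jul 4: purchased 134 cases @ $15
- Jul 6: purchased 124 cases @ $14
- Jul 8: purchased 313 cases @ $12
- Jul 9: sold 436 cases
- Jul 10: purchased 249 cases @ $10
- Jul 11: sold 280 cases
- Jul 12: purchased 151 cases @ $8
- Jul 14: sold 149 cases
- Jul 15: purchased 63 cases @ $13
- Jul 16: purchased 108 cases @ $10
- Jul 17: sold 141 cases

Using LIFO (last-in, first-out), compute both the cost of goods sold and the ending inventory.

COGS = $11,133; ending inventory = $1,966

Jul 9, 436 sold [LIFO — newest first]: 313 @ $12 + 123 @ $14 = $5,478
Jul 11, 280 sold [LIFO — newest first]: 249 @ $10 + 1 @ $14 + 30 @ $15 = $2,954
Jul 14, 149 sold [LIFO — newest first]: 149 @ $8 = $1,192
Jul 17, 141 sold [LIFO — newest first]: 108 @ $10 + 33 @ $13 = $1,509
Total COGS = $5,478 + $2,954 + $1,192 + $1,509 = $11,133
Ending inventory: 104 @ $15 + 2 @ $8 + 30 @ $13 = $1,966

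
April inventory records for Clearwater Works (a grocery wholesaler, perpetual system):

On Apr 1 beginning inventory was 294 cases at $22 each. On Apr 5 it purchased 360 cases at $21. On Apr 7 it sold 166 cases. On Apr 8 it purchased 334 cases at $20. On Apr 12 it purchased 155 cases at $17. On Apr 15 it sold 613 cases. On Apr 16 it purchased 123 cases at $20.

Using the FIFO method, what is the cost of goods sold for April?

COGS = $16,528

Apr 7, 166 sold [FIFO — oldest first]: 166 @ $22 = $3,652
Apr 15, 613 sold [FIFO — oldest first]: 128 @ $22 + 360 @ $21 + 125 @ $20 = $12,876
Total COGS = $3,652 + $12,876 = $16,528
Ending inventory: 209 @ $20 + 155 @ $17 + 123 @ $20 = $9,275
Check: goods available $25,803 = COGS $16,528 + ending $9,275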